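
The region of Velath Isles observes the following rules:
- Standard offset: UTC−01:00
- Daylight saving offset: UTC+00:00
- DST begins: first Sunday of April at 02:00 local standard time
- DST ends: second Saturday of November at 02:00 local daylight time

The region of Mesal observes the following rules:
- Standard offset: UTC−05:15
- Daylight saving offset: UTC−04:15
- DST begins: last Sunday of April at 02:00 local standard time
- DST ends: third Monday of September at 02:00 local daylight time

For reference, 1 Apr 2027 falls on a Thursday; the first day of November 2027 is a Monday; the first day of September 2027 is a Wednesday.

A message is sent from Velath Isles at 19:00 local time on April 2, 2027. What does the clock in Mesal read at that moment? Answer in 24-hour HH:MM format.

14:45

1 April 2027 is a Thursday, so the first Sunday is April 4.
1 November 2027 is a Monday, so the first Saturday is November 6 and the second is November 13.
Daylight saving runs 4 April – 13 November; April 2, 2027 is outside that window, so Velath Isles is on standard time at UTC−01:00.
19:00 Velath Isles + 1h = 20:00 UTC.
1 April 2027 is a Thursday, so Sundays fall on 4, 11, 18, 25; the last is April 25.
1 September 2027 is a Wednesday, so the first Monday is September 6 and the third is September 20.
At the standard offset (UTC−05:15), 20:00 UTC − 5h15m = 14:45 Mesal standard time.
The standard-time date in Mesal, April 2, 2027, is outside the daylight-saving period (25 April – 20 September), so Mesal is on standard time, UTC−05:15.
20:00 UTC − 5h15m = 14:45 Mesal.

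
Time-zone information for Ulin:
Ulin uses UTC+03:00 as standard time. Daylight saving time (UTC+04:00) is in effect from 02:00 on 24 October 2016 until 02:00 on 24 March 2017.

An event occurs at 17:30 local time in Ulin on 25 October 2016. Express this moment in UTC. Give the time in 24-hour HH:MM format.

Daylight saving runs 24 October 2016 – 24 March 2017; 25 October 2016 is inside that window, so Ulin is at UTC+04:00.
17:30 local − 4h = 13:30 UTC.

13:30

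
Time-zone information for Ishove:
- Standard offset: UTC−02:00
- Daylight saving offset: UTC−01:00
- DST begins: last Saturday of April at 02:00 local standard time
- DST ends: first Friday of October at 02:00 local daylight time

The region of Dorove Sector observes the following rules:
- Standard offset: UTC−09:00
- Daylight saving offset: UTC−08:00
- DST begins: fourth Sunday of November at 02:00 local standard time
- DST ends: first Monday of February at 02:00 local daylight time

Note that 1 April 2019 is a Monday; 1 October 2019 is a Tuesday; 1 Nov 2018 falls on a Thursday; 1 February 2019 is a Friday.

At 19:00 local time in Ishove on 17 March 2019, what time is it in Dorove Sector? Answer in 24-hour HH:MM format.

1 April 2019 is a Monday, so Saturdays fall on 6, 13, 20, 27; the last is April 27.
1 October 2019 is a Tuesday, so the first Friday is October 4.
Daylight saving runs 27 April – 4 October; 17 March 2019 is outside that window, so Ishove is on standard time at UTC−02:00.
19:00 Ishove + 2h = 21:00 UTC.
1 November 2018 is a Thursday, so the first Sunday is November 4 and the fourth is November 25.
1 February 2019 is a Friday, so the first Monday is February 4.
At the standard offset (UTC−09:00), 21:00 UTC − 9h = 12:00 Dorove Sector standard time.
The standard-time date in Dorove Sector, 17 March 2019, does not fall between 25 November 2018 and 4 February 2019, so daylight saving is not in effect and Dorove Sector is at UTC−09:00.
21:00 UTC − 9h = 12:00 Dorove Sector.

12:00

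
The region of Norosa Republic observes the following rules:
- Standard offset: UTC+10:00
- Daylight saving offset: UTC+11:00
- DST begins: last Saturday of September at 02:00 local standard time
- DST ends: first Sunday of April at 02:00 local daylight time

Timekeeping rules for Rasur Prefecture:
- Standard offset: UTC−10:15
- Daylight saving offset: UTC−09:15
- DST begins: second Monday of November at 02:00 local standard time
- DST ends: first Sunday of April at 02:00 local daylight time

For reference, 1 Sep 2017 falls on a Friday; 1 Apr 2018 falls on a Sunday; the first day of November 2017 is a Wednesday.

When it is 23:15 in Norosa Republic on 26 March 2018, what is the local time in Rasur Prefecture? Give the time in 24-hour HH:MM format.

03:00

1 September 2017 is a Friday, so Saturdays fall on 2, 9, 16, 23, 30; the last is September 30.
1 April 2018 is a Sunday, so the first Sunday is April 1.
Daylight saving runs 30 September 2017 – 1 April 2018; 26 March 2018 is inside that window, so Norosa Republic is at UTC+11:00.
23:15 Norosa Republic − 11h = 12:15 UTC.
1 November 2017 is a Wednesday, so the first Monday is November 6 and the second is November 13.
1 April 2018 is a Sunday, so the first Sunday is April 1.
At the standard offset (UTC−10:15), 12:15 UTC − 10h15m = 02:00 Rasur Prefecture standard time.
Daylight saving runs 13 November 2017 – 1 April 2018; the standard-time date in Rasur Prefecture, 26 March 2018, is inside that window, so Rasur Prefecture is at UTC−09:15.
12:15 UTC − 9h15m = 03:00 Rasur Prefecture.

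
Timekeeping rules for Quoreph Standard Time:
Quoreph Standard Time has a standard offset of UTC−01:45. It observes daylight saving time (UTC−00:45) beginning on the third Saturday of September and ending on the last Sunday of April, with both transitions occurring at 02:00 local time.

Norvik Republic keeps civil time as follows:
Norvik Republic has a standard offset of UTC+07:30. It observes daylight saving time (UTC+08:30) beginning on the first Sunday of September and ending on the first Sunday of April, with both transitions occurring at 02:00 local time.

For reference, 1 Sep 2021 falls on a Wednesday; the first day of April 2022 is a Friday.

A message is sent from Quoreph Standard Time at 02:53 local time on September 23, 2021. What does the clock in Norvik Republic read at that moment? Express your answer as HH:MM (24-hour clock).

1 September 2021 is a Wednesday, so the first Saturday is September 4 and the third is September 18.
1 April 2022 is a Friday, so Sundays fall on 3, 10, 17, 24; the last is April 24.
Daylight saving runs 18 September 2021 – 24 April 2022; September 23, 2021 is inside that window, so Quoreph Standard Time is at UTC−00:45.
02:53 Quoreph Standard Time + 0h45m = 03:38 UTC.
1 September 2021 is a Wednesday, so the first Sunday is September 5.
1 April 2022 is a Friday, so the first Sunday is April 3.
At the standard offset (UTC+07:30), 03:38 UTC + 7h30m = 11:08 Norvik Republic standard time.
The standard-time date in Norvik Republic, September 23, 2021, lies within the daylight-saving period (5 September 2021 – 3 April 2022), so Norvik Republic is on daylight time, UTC+08:30.
03:38 UTC + 8h30m = 12:08 Norvik Republic.

12:08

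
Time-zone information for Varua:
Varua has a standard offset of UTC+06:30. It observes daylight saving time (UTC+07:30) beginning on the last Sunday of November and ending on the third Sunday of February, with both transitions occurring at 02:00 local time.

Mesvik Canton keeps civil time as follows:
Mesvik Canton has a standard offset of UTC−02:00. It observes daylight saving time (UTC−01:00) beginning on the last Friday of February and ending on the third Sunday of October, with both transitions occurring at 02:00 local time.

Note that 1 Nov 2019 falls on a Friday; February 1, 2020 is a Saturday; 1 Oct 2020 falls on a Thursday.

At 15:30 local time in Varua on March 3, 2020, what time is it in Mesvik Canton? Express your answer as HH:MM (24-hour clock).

1 November 2019 is a Friday, so Sundays fall on 3, 10, 17, 24; the last is November 24.
1 February 2020 is a Saturday, so the first Sunday is February 2 and the third is February 16.
March 3, 2020 does not fall between 24 November 2019 and 16 February 2020, so daylight saving is not in effect and Varua is at UTC+06:30.
15:30 Varua − 6h30m = 09:00 UTC.
1 February 2020 is a Saturday, so Fridays fall on 7, 14, 21, 28; the last is February 28.
1 October 2020 is a Thursday, so the first Sunday is October 4 and the third is October 18.
At the standard offset (UTC−02:00), 09:00 UTC − 2h = 07:00 Mesvik Canton standard time.
The standard-time date in Mesvik Canton, March 3, 2020, falls between 28 February and 18 October, so daylight saving is in effect and Mesvik Canton is at UTC−01:00.
09:00 UTC − 1h = 08:00 Mesvik Canton.

08:00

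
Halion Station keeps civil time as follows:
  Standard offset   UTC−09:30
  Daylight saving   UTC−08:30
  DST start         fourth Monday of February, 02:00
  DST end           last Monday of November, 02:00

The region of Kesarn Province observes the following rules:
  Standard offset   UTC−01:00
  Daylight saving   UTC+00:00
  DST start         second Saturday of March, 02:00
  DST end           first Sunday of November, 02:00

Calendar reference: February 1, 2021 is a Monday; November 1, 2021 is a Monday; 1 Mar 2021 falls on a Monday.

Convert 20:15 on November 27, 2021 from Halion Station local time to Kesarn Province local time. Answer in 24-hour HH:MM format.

03:45

1 February 2021 is a Monday, so the first Monday is February 1 and the fourth is February 22.
1 November 2021 is a Monday, so Mondays fall on 1, 8, 15, 22, 29; the last is November 29.
November 27, 2021 falls between 22 February and 29 November, so daylight saving is in effect and Halion Station is at UTC−08:30.
20:15 Halion Station + 8h30m = 04:45 UTC (rolling into the next day, 28 November 2021).
1 March 2021 is a Monday, so the first Saturday is March 6 and the second is March 13.
1 November 2021 is a Monday, so the first Sunday is November 7.
At the standard offset (UTC−01:00), 04:45 UTC − 1h = 03:45 Kesarn Province standard time.
The standard-time date in Kesarn Province, November 28, 2021, is outside the daylight-saving period (13 March – 7 November), so Kesarn Province is on standard time, UTC−01:00.
04:45 UTC − 1h = 03:45 Kesarn Province.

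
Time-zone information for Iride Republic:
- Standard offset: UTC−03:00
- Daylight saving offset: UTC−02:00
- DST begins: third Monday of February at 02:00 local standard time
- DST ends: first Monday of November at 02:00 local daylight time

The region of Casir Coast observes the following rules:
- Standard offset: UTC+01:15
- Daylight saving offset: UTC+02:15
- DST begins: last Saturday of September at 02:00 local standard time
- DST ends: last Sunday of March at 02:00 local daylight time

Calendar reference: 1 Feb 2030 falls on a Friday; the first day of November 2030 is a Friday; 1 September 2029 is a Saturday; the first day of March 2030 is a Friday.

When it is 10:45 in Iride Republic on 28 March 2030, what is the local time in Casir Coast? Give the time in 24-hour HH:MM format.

1 February 2030 is a Friday, so the first Monday is February 4 and the third is February 18.
1 November 2030 is a Friday, so the first Monday is November 4.
28 March 2030 falls between 18 February and 4 November, so daylight saving is in effect and Iride Republic is at UTC−02:00.
10:45 Iride Republic + 2h = 12:45 UTC.
1 September 2029 is a Saturday, so Saturdays fall on 1, 8, 15, 22, 29; the last is September 29.
1 March 2030 is a Friday, so Sundays fall on 3, 10, 17, 24, 31; the last is March 31.
At the standard offset (UTC+01:15), 12:45 UTC + 1h15m = 14:00 Casir Coast standard time.
Daylight saving runs 29 September 2029 – 31 March 2030; the standard-time date in Casir Coast, 28 March 2030, is inside that window, so Casir Coast is at UTC+02:15.
12:45 UTC + 2h15m = 15:00 Casir Coast.

15:00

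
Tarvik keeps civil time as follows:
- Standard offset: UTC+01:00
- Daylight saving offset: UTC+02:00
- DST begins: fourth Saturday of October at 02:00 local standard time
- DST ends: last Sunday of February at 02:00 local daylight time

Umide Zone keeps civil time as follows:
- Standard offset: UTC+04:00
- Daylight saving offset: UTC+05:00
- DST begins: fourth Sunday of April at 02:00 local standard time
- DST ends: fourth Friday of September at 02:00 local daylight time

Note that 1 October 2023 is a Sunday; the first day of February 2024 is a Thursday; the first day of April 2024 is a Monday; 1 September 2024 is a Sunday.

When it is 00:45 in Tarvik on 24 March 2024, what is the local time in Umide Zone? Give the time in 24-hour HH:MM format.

03:45

1 October 2023 is a Sunday, so the first Saturday is October 7 and the fourth is October 28.
1 February 2024 is a Thursday, so Sundays fall on 4, 11, 18, 25; the last is February 25.
24 March 2024 is outside the daylight-saving period (28 October 2023 – 25 February 2024), so Tarvik is on standard time, UTC+01:00.
00:45 Tarvik − 1h = 23:45 UTC (rolling into the previous day, 23 March 2024).
1 April 2024 is a Monday, so the first Sunday is April 7 and the fourth is April 28.
1 September 2024 is a Sunday, so the first Friday is September 6 and the fourth is September 27.
At the standard offset (UTC+04:00), 23:45 UTC + 4h = 03:45 Umide Zone standard time (rolling into the next day, 24 March 2024).
The standard-time date in Umide Zone, 24 March 2024, is outside the daylight-saving period (28 April – 27 September), so Umide Zone is on standard time, UTC+04:00.
23:45 UTC + 4h = 03:45 Umide Zone (rolling into the next day, 24 March 2024).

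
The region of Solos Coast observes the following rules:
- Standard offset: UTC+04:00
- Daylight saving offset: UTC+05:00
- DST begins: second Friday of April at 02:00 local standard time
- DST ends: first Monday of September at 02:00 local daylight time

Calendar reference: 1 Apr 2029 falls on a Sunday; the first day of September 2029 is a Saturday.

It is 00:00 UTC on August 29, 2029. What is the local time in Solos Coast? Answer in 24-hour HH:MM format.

1 April 2029 is a Sunday, so the first Friday is April 6 and the second is April 13.
1 September 2029 is a Saturday, so the first Monday is September 3.
At the standard offset (UTC+04:00), 00:00 UTC + 4h = 04:00 Solos Coast standard time.
The standard-time date in Solos Coast, August 29, 2029, falls between 13 April and 3 September, so daylight saving is in effect and Solos Coast is at UTC+05:00.
00:00 UTC + 5h = 05:00 local.

05:00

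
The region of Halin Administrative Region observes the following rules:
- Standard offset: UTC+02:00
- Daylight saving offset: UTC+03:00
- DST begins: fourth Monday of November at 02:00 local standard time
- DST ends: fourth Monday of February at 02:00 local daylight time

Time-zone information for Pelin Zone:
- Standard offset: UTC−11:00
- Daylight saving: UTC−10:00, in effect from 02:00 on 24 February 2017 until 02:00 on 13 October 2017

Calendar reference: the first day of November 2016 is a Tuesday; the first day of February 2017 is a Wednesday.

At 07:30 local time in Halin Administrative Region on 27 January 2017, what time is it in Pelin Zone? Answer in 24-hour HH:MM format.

17:30

1 November 2016 is a Tuesday, so the first Monday is November 7 and the fourth is November 28.
1 February 2017 is a Wednesday, so the first Monday is February 6 and the fourth is February 27.
27 January 2017 falls between 28 November 2016 and 27 February 2017, so daylight saving is in effect and Halin Administrative Region is at UTC+03:00.
07:30 Halin Administrative Region − 3h = 04:30 UTC.
At the standard offset (UTC−11:00), 04:30 UTC − 11h = 17:30 Pelin Zone standard time (rolling into the previous day, 26 January 2017).
The standard-time date in Pelin Zone, 26 January 2017, does not fall between 24 February and 13 October, so daylight saving is not in effect and Pelin Zone is at UTC−11:00.
04:30 UTC − 11h = 17:30 Pelin Zone (rolling into the previous day, 26 January 2017).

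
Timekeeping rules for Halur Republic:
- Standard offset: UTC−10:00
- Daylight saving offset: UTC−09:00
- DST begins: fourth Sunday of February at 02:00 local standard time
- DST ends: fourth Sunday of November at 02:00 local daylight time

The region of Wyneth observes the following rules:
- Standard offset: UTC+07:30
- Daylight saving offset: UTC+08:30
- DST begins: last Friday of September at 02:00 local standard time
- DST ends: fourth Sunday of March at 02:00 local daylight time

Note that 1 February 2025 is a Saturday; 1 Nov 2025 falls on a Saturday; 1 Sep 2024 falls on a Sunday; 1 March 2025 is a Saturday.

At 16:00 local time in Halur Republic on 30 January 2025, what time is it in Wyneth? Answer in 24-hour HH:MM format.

10:30

1 February 2025 is a Saturday, so the first Sunday is February 2 and the fourth is February 23.
1 November 2025 is a Saturday, so the first Sunday is November 2 and the fourth is November 23.
30 January 2025 is outside the daylight-saving period (23 February – 23 November), so Halur Republic is on standard time, UTC−10:00.
16:00 Halur Republic + 10h = 02:00 UTC (rolling into the next day, 31 January 2025).
1 September 2024 is a Sunday, so Fridays fall on 6, 13, 20, 27; the last is September 27.
1 March 2025 is a Saturday, so the first Sunday is March 2 and the fourth is March 23.
At the standard offset (UTC+07:30), 02:00 UTC + 7h30m = 09:30 Wyneth standard time.
Daylight saving runs 27 September 2024 – 23 March 2025; the standard-time date in Wyneth, 31 January 2025, is inside that window, so Wyneth is at UTC+08:30.
02:00 UTC + 8h30m = 10:30 Wyneth.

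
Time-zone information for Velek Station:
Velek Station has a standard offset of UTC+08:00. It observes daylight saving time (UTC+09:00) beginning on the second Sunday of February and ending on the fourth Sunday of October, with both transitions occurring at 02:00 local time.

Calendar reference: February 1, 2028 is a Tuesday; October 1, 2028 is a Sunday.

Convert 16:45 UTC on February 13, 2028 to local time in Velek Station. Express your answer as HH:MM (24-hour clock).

01:45

1 February 2028 is a Tuesday, so the first Sunday is February 6 and the second is February 13.
1 October 2028 is a Sunday, so the first Sunday is October 1 and the fourth is October 22.
At the standard offset (UTC+08:00), 16:45 UTC + 8h = 00:45 Velek Station standard time (rolling into the next day, 14 February 2028).
The standard-time date in Velek Station, February 14, 2028, lies within the daylight-saving period (13 February – 22 October), so Velek Station is on daylight time, UTC+09:00.
16:45 UTC + 9h = 01:45 local (rolling into the next day, 14 February 2028).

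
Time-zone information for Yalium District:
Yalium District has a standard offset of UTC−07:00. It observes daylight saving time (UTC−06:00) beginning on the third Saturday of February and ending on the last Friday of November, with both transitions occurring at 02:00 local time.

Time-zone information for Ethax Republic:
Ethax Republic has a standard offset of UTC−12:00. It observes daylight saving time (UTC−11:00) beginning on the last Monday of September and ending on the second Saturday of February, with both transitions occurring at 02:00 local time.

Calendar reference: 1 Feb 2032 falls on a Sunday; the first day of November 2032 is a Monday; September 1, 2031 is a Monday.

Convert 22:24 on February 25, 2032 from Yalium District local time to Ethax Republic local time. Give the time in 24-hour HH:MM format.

1 February 2032 is a Sunday, so the first Saturday is February 7 and the third is February 21.
1 November 2032 is a Monday, so Fridays fall on 5, 12, 19, 26; the last is November 26.
February 25, 2032 lies within the daylight-saving period (21 February – 26 November), so Yalium District is on daylight time, UTC−06:00.
22:24 Yalium District + 6h = 04:24 UTC (rolling into the next day, 26 February 2032).
1 September 2031 is a Monday, so Mondays fall on 1, 8, 15, 22, 29; the last is September 29.
1 February 2032 is a Sunday, so the first Saturday is February 7 and the second is February 14.
At the standard offset (UTC−12:00), 04:24 UTC − 12h = 16:24 Ethax Republic standard time (rolling into the previous day, 25 February 2032).
The standard-time date in Ethax Republic, February 25, 2032, is outside the daylight-saving period (29 September 2031 – 14 February 2032), so Ethax Republic is on standard time, UTC−12:00.
04:24 UTC − 12h = 16:24 Ethax Republic (rolling into the previous day, 25 February 2032).

16:24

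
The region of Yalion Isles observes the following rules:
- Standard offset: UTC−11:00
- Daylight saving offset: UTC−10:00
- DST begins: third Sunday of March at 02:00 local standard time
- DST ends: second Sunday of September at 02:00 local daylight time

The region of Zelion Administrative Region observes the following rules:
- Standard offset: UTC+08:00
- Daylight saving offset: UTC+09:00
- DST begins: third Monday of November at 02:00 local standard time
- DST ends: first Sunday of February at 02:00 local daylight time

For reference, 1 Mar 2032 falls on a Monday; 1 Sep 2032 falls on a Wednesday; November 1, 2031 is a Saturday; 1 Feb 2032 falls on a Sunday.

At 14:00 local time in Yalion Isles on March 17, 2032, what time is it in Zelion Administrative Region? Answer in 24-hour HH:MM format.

1 March 2032 is a Monday, so the first Sunday is March 7 and the third is March 21.
1 September 2032 is a Wednesday, so the first Sunday is September 5 and the second is September 12.
March 17, 2032 is outside the daylight-saving period (21 March – 12 September), so Yalion Isles is on standard time, UTC−11:00.
14:00 Yalion Isles + 11h = 01:00 UTC (rolling into the next day, 18 March 2032).
1 November 2031 is a Saturday, so the first Monday is November 3 and the third is November 17.
1 February 2032 is a Sunday, so the first Sunday is February 1.
At the standard offset (UTC+08:00), 01:00 UTC + 8h = 09:00 Zelion Administrative Region standard time.
Daylight saving runs 17 November 2031 – 1 February 2032; the standard-time date in Zelion Administrative Region, March 18, 2032, is outside that window, so Zelion Administrative Region is on standard time at UTC+08:00.
01:00 UTC + 8h = 09:00 Zelion Administrative Region.

09:00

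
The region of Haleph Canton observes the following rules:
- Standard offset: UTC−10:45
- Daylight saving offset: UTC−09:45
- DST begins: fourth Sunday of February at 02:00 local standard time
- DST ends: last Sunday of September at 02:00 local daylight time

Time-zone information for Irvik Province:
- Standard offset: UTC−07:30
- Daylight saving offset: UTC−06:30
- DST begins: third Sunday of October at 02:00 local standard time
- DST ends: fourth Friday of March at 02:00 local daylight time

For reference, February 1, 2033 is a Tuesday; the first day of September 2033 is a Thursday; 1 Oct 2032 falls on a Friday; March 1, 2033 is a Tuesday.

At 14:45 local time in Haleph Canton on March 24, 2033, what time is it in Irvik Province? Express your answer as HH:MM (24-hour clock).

1 February 2033 is a Tuesday, so the first Sunday is February 6 and the fourth is February 27.
1 September 2033 is a Thursday, so Sundays fall on 4, 11, 18, 25; the last is September 25.
March 24, 2033 lies within the daylight-saving period (27 February – 25 September), so Haleph Canton is on daylight time, UTC−09:45.
14:45 Haleph Canton + 9h45m = 00:30 UTC (rolling into the next day, 25 March 2033).
1 October 2032 is a Friday, so the first Sunday is October 3 and the third is October 17.
1 March 2033 is a Tuesday, so the first Friday is March 4 and the fourth is March 25.
At the standard offset (UTC−07:30), 00:30 UTC − 7h30m = 17:00 Irvik Province standard time (rolling into the previous day, 24 March 2033).
The standard-time date in Irvik Province, March 24, 2033, lies within the daylight-saving period (17 October 2032 – 25 March 2033), so Irvik Province is on daylight time, UTC−06:30.
00:30 UTC − 6h30m = 18:00 Irvik Province (rolling into the previous day, 24 March 2033).

18:00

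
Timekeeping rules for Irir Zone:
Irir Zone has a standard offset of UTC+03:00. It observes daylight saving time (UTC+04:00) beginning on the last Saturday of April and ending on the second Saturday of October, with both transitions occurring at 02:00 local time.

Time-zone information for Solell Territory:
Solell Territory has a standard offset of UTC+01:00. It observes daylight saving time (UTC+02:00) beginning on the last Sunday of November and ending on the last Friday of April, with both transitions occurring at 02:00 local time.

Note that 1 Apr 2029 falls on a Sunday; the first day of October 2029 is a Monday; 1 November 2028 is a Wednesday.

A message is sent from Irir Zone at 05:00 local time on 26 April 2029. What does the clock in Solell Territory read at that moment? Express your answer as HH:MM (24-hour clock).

04:00

1 April 2029 is a Sunday, so Saturdays fall on 7, 14, 21, 28; the last is April 28.
1 October 2029 is a Monday, so the first Saturday is October 6 and the second is October 13.
26 April 2029 does not fall between 28 April and 13 October, so daylight saving is not in effect and Irir Zone is at UTC+03:00.
05:00 Irir Zone − 3h = 02:00 UTC.
1 November 2028 is a Wednesday, so Sundays fall on 5, 12, 19, 26; the last is November 26.
1 April 2029 is a Sunday, so Fridays fall on 6, 13, 20, 27; the last is April 27.
At the standard offset (UTC+01:00), 02:00 UTC + 1h = 03:00 Solell Territory standard time.
The standard-time date in Solell Territory, 26 April 2029, lies within the daylight-saving period (26 November 2028 – 27 April 2029), so Solell Territory is on daylight time, UTC+02:00.
02:00 UTC + 2h = 04:00 Solell Territory.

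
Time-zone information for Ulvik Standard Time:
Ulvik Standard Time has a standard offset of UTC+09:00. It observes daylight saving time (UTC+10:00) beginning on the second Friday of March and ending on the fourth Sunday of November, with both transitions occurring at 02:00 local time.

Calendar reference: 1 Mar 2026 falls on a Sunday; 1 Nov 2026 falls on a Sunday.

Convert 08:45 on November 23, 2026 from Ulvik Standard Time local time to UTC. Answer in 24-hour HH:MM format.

23:45

1 March 2026 is a Sunday, so the first Friday is March 6 and the second is March 13.
1 November 2026 is a Sunday, so the first Sunday is November 1 and the fourth is November 22.
November 23, 2026 is outside the daylight-saving period (13 March – 22 November), so Ulvik Standard Time is on standard time, UTC+09:00.
08:45 local − 9h = 23:45 UTC (rolling into the previous day, 22 November 2026).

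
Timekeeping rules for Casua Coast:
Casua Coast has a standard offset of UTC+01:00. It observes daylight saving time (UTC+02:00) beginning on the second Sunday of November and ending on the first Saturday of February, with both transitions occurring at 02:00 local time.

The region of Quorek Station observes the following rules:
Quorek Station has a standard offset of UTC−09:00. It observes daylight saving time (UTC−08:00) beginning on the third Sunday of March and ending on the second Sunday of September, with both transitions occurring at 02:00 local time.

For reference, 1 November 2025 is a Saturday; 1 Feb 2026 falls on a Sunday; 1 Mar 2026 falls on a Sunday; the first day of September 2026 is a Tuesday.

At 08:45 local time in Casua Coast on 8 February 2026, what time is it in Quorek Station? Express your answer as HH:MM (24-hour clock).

1 November 2025 is a Saturday, so the first Sunday is November 2 and the second is November 9.
1 February 2026 is a Sunday, so the first Saturday is February 7.
8 February 2026 does not fall between 9 November 2025 and 7 February 2026, so daylight saving is not in effect and Casua Coast is at UTC+01:00.
08:45 Casua Coast − 1h = 07:45 UTC.
1 March 2026 is a Sunday, so the first Sunday is March 1 and the third is March 15.
1 September 2026 is a Tuesday, so the first Sunday is September 6 and the second is September 13.
At the standard offset (UTC−09:00), 07:45 UTC − 9h = 22:45 Quorek Station standard time (rolling into the previous day, 7 February 2026).
The standard-time date in Quorek Station, 7 February 2026, does not fall between 15 March and 13 September, so daylight saving is not in effect and Quorek Station is at UTC−09:00.
07:45 UTC − 9h = 22:45 Quorek Station (rolling into the previous day, 7 February 2026).

22:45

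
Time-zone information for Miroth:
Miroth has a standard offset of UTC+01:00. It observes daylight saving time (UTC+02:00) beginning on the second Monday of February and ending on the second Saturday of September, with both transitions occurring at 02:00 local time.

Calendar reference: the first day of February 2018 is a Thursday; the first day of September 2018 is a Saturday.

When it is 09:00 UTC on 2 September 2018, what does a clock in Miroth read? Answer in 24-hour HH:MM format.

1 February 2018 is a Thursday, so the first Monday is February 5 and the second is February 12.
1 September 2018 is a Saturday, so the first Saturday is September 1 and the second is September 8.
At the standard offset (UTC+01:00), 09:00 UTC + 1h = 10:00 Miroth standard time.
The standard-time date in Miroth, 2 September 2018, lies within the daylight-saving period (12 February – 8 September), so Miroth is on daylight time, UTC+02:00.
09:00 UTC + 2h = 11:00 local.

11:00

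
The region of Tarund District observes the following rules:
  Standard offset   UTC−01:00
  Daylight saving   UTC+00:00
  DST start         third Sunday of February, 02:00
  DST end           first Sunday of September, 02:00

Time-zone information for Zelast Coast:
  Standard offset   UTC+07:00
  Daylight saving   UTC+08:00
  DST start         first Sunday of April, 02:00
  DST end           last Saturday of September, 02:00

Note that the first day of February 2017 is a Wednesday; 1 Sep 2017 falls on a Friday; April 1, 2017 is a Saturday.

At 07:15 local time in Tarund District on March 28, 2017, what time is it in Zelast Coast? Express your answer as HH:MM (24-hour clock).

1 February 2017 is a Wednesday, so the first Sunday is February 5 and the third is February 19.
1 September 2017 is a Friday, so the first Sunday is September 3.
Daylight saving runs 19 February – 3 September; March 28, 2017 is inside that window, so Tarund District is at UTC+00:00.
07:15 Tarund District − 0h = 07:15 UTC.
1 April 2017 is a Saturday, so the first Sunday is April 2.
1 September 2017 is a Friday, so Saturdays fall on 2, 9, 16, 23, 30; the last is September 30.
At the standard offset (UTC+07:00), 07:15 UTC + 7h = 14:15 Zelast Coast standard time.
The standard-time date in Zelast Coast, March 28, 2017, does not fall between 2 April and 30 September, so daylight saving is not in effect and Zelast Coast is at UTC+07:00.
07:15 UTC + 7h = 14:15 Zelast Coast.

14:15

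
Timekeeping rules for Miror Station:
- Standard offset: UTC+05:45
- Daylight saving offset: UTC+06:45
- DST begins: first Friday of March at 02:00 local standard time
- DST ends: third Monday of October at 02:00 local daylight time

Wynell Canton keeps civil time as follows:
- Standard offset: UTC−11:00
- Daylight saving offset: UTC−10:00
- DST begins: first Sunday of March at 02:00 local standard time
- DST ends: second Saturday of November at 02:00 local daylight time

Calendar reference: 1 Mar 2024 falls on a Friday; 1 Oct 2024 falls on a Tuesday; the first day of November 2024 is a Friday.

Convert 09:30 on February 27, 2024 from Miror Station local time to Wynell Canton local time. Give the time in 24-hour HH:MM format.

1 March 2024 is a Friday, so the first Friday is March 1.
1 October 2024 is a Tuesday, so the first Monday is October 7 and the third is October 21.
February 27, 2024 is outside the daylight-saving period (1 March – 21 October), so Miror Station is on standard time, UTC+05:45.
09:30 Miror Station − 5h45m = 03:45 UTC.
1 March 2024 is a Friday, so the first Sunday is March 3.
1 November 2024 is a Friday, so the first Saturday is November 2 and the second is November 9.
At the standard offset (UTC−11:00), 03:45 UTC − 11h = 16:45 Wynell Canton standard time (rolling into the previous day, 26 February 2024).
Daylight saving runs 3 March – 9 November; the standard-time date in Wynell Canton, February 26, 2024, is outside that window, so Wynell Canton is on standard time at UTC−11:00.
03:45 UTC − 11h = 16:45 Wynell Canton (rolling into the previous day, 26 February 2024).

16:45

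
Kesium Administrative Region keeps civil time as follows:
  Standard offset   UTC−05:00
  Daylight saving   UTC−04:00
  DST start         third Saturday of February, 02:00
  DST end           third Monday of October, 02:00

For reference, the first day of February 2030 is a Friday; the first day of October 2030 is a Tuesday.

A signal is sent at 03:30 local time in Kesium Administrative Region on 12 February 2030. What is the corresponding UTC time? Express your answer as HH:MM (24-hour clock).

1 February 2030 is a Friday, so the first Saturday is February 2 and the third is February 16.
1 October 2030 is a Tuesday, so the first Monday is October 7 and the third is October 21.
12 February 2030 is outside the daylight-saving period (16 February – 21 October), so Kesium Administrative Region is on standard time, UTC−05:00.
03:30 local + 5h = 08:30 UTC.

08:30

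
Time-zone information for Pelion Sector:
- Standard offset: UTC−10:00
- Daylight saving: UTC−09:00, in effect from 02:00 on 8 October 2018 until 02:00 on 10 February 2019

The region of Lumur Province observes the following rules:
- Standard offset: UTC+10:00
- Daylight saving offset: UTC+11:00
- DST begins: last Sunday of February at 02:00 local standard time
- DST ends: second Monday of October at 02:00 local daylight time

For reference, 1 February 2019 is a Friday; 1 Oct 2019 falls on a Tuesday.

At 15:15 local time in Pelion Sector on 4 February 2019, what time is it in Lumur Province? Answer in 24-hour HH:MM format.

Daylight saving runs 8 October 2018 – 10 February 2019; 4 February 2019 is inside that window, so Pelion Sector is at UTC−09:00.
15:15 Pelion Sector + 9h = 00:15 UTC (rolling into the next day, 5 February 2019).
1 February 2019 is a Friday, so Sundays fall on 3, 10, 17, 24; the last is February 24.
1 October 2019 is a Tuesday, so the first Monday is October 7 and the second is October 14.
At the standard offset (UTC+10:00), 00:15 UTC + 10h = 10:15 Lumur Province standard time.
The standard-time date in Lumur Province, 5 February 2019, does not fall between 24 February and 14 October, so daylight saving is not in effect and Lumur Province is at UTC+10:00.
00:15 UTC + 10h = 10:15 Lumur Province.

10:15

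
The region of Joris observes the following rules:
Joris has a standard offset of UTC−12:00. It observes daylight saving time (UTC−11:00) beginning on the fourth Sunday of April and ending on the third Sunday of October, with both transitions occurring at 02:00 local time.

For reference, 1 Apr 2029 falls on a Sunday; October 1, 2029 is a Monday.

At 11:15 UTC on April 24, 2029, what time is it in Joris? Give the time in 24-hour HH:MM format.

00:15

1 April 2029 is a Sunday, so the first Sunday is April 1 and the fourth is April 22.
1 October 2029 is a Monday, so the first Sunday is October 7 and the third is October 21.
At the standard offset (UTC−12:00), 11:15 UTC − 12h = 23:15 Joris standard time (rolling into the previous day, 23 April 2029).
The standard-time date in Joris, April 23, 2029, falls between 22 April and 21 October, so daylight saving is in effect and Joris is at UTC−11:00.
11:15 UTC − 11h = 00:15 local.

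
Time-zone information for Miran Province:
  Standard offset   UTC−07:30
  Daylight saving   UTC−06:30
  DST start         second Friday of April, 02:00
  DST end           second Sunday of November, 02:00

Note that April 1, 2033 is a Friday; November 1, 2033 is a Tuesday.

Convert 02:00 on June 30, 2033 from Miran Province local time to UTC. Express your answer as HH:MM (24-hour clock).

08:30

1 April 2033 is a Friday, so the first Friday is April 1 and the second is April 8.
1 November 2033 is a Tuesday, so the first Sunday is November 6 and the second is November 13.
June 30, 2033 falls between 8 April and 13 November, so daylight saving is in effect and Miran Province is at UTC−06:30.
02:00 local + 6h30m = 08:30 UTC.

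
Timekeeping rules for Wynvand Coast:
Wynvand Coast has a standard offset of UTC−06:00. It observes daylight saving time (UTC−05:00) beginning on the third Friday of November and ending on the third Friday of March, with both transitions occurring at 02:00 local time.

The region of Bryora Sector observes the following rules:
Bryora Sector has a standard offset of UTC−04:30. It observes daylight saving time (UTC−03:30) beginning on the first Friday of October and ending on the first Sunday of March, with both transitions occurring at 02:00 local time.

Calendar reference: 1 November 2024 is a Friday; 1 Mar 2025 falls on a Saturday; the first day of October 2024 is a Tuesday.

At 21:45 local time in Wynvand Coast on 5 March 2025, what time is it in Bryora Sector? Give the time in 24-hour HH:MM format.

1 November 2024 is a Friday, so the first Friday is November 1 and the third is November 15.
1 March 2025 is a Saturday, so the first Friday is March 7 and the third is March 21.
5 March 2025 falls between 15 November 2024 and 21 March 2025, so daylight saving is in effect and Wynvand Coast is at UTC−05:00.
21:45 Wynvand Coast + 5h = 02:45 UTC (rolling into the next day, 6 March 2025).
1 October 2024 is a Tuesday, so the first Friday is October 4.
1 March 2025 is a Saturday, so the first Sunday is March 2.
At the standard offset (UTC−04:30), 02:45 UTC − 4h30m = 22:15 Bryora Sector standard time (rolling into the previous day, 5 March 2025).
Daylight saving runs 4 October 2024 – 2 March 2025; the standard-time date in Bryora Sector, 5 March 2025, is outside that window, so Bryora Sector is on standard time at UTC−04:30.
02:45 UTC − 4h30m = 22:15 Bryora Sector (rolling into the previous day, 5 March 2025).

22:15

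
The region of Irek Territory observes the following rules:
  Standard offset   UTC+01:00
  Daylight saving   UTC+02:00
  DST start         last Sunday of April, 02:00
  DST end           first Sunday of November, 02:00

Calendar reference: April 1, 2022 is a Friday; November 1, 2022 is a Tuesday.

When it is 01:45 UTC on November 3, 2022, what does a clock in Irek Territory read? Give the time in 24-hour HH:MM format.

1 April 2022 is a Friday, so Sundays fall on 3, 10, 17, 24; the last is April 24.
1 November 2022 is a Tuesday, so the first Sunday is November 6.
At the standard offset (UTC+01:00), 01:45 UTC + 1h = 02:45 Irek Territory standard time.
The standard-time date in Irek Territory, November 3, 2022, falls between 24 April and 6 November, so daylight saving is in effect and Irek Territory is at UTC+02:00.
01:45 UTC + 2h = 03:45 local.

03:45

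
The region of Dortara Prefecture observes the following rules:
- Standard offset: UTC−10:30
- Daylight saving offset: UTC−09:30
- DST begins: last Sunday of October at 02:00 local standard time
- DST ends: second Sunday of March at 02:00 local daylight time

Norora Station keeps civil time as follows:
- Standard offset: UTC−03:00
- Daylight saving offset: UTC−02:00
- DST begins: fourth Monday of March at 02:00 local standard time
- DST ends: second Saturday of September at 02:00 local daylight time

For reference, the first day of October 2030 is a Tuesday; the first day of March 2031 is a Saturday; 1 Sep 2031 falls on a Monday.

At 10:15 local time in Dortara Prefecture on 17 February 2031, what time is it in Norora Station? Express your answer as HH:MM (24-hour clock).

1 October 2030 is a Tuesday, so Sundays fall on 6, 13, 20, 27; the last is October 27.
1 March 2031 is a Saturday, so the first Sunday is March 2 and the second is March 9.
Daylight saving runs 27 October 2030 – 9 March 2031; 17 February 2031 is inside that window, so Dortara Prefecture is at UTC−09:30.
10:15 Dortara Prefecture + 9h30m = 19:45 UTC.
1 March 2031 is a Saturday, so the first Monday is March 3 and the fourth is March 24.
1 September 2031 is a Monday, so the first Saturday is September 6 and the second is September 13.
At the standard offset (UTC−03:00), 19:45 UTC − 3h = 16:45 Norora Station standard time.
The standard-time date in Norora Station, 17 February 2031, is outside the daylight-saving period (24 March – 13 September), so Norora Station is on standard time, UTC−03:00.
19:45 UTC − 3h = 16:45 Norora Station.

16:45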